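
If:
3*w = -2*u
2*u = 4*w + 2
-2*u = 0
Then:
No Solution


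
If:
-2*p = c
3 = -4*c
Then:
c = -3/4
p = 3/8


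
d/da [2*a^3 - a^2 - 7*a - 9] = 6*a^2 - 2*a - 7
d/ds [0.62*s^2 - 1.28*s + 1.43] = 1.24*s - 1.28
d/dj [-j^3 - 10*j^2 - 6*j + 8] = -3*j^2 - 20*j - 6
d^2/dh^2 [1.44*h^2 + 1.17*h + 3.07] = 2.88000000000000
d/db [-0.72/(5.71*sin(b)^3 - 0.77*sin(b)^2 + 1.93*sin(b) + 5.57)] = (12.3336*sin(b)^2 - 1.1088*sin(b) + 1.3896)*cos(b)/(5.71*sin(b)^3 - 0.77*sin(b)^2 + 1.93*sin(b) + 5.57)^2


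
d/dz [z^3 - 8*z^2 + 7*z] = 3*z^2 - 16*z + 7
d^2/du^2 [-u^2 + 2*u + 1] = -2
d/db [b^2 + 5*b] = 2*b + 5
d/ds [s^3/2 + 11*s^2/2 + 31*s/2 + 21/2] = 3*s^2/2 + 11*s + 31/2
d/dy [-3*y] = -3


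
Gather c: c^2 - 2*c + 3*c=c^2 + c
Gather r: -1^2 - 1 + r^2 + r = r^2 + r - 2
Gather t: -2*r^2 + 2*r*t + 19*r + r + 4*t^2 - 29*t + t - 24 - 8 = -2*r^2 + 20*r + 4*t^2 + t*(2*r - 28) - 32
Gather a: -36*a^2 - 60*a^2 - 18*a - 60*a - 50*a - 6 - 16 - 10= -96*a^2 - 128*a - 32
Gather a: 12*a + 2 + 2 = 12*a + 4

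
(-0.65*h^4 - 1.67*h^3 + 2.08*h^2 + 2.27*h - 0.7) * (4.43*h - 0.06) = -2.8795*h^5 - 7.3591*h^4 + 9.3146*h^3 + 9.9313*h^2 - 3.2372*h + 0.042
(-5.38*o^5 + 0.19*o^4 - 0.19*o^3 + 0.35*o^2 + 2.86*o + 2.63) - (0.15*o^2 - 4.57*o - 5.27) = -5.38*o^5 + 0.19*o^4 - 0.19*o^3 + 0.2*o^2 + 7.43*o + 7.9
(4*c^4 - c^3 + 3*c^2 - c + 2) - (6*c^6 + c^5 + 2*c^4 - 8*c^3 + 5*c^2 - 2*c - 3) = -6*c^6 - c^5 + 2*c^4 + 7*c^3 - 2*c^2 + c + 5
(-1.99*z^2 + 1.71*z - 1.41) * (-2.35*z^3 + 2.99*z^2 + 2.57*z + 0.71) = 4.6765*z^5 - 9.9686*z^4 + 3.3121*z^3 - 1.2341*z^2 - 2.4096*z - 1.0011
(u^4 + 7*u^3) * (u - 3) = u^5 + 4*u^4 - 21*u^3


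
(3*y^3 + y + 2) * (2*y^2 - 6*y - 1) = 6*y^5 - 18*y^4 - y^3 - 2*y^2 - 13*y - 2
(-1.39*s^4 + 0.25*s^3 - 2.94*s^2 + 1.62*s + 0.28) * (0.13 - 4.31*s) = 5.9909*s^5 - 1.2582*s^4 + 12.7039*s^3 - 7.3644*s^2 - 0.9962*s + 0.0364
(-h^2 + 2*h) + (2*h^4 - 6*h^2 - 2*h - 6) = 2*h^4 - 7*h^2 - 6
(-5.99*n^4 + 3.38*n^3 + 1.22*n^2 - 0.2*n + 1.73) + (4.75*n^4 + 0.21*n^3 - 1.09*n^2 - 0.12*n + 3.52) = -1.24*n^4 + 3.59*n^3 + 0.13*n^2 - 0.32*n + 5.25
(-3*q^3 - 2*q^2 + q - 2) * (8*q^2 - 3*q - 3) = -24*q^5 - 7*q^4 + 23*q^3 - 13*q^2 + 3*q + 6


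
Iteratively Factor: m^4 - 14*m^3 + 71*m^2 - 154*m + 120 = (m - 3)*(m^3 - 11*m^2 + 38*m - 40) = (m - 4)*(m - 3)*(m^2 - 7*m + 10) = (m - 4)*(m - 3)*(m - 2)*(m - 5)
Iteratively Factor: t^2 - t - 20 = (t + 4)*(t - 5)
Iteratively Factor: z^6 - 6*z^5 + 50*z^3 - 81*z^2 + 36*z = (z)*(z^5 - 6*z^4 + 50*z^2 - 81*z + 36) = z*(z - 1)*(z^4 - 5*z^3 - 5*z^2 + 45*z - 36) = z*(z - 1)^2*(z^3 - 4*z^2 - 9*z + 36) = z*(z - 1)^2*(z + 3)*(z^2 - 7*z + 12) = z*(z - 3)*(z - 1)^2*(z + 3)*(z - 4)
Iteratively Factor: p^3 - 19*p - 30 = (p + 3)*(p^2 - 3*p - 10) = (p - 5)*(p + 3)*(p + 2)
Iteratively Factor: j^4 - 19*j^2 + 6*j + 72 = (j - 3)*(j^3 + 3*j^2 - 10*j - 24) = (j - 3)*(j + 4)*(j^2 - j - 6) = (j - 3)*(j + 2)*(j + 4)*(j - 3)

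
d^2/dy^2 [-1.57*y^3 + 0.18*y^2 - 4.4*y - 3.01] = 0.36 - 9.42*y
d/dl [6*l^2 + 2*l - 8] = 12*l + 2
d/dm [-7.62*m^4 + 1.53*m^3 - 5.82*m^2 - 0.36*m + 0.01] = -30.48*m^3 + 4.59*m^2 - 11.64*m - 0.36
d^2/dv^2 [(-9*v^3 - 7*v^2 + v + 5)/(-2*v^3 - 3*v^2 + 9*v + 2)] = 2*(-26*v^6 + 474*v^5 + 456*v^4 + 901*v^3 + 723*v^2 + 435*v - 389)/(8*v^9 + 36*v^8 - 54*v^7 - 321*v^6 + 171*v^5 + 891*v^4 - 381*v^3 - 450*v^2 - 108*v - 8)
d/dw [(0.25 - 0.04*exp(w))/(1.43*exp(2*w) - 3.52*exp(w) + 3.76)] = (0.0572*exp(2*w) - 0.715*exp(w) + 0.7296)*exp(w)/(2.0449*exp(4*w) - 10.0672*exp(3*w) + 23.144*exp(2*w) - 26.4704*exp(w) + 14.1376)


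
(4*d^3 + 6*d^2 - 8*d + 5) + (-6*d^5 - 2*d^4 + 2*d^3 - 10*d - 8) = -6*d^5 - 2*d^4 + 6*d^3 + 6*d^2 - 18*d - 3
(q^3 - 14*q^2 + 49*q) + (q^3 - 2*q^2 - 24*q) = 2*q^3 - 16*q^2 + 25*q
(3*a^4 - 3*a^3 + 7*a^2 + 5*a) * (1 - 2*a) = -6*a^5 + 9*a^4 - 17*a^3 - 3*a^2 + 5*a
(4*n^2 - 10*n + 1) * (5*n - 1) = 20*n^3 - 54*n^2 + 15*n - 1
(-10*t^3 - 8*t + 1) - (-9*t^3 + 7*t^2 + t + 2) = -t^3 - 7*t^2 - 9*t - 1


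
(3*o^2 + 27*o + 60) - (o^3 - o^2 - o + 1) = -o^3 + 4*o^2 + 28*o + 59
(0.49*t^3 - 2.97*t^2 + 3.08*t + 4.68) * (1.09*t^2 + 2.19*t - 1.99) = 0.5341*t^5 - 2.1642*t^4 - 4.1222*t^3 + 17.7567*t^2 + 4.12*t - 9.3132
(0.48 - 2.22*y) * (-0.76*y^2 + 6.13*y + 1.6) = 1.6872*y^3 - 13.9734*y^2 - 0.609600000000001*y + 0.768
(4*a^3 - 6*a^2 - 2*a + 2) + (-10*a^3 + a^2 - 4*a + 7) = -6*a^3 - 5*a^2 - 6*a + 9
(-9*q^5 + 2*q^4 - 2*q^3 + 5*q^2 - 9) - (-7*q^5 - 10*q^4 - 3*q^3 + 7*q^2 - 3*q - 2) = -2*q^5 + 12*q^4 + q^3 - 2*q^2 + 3*q - 7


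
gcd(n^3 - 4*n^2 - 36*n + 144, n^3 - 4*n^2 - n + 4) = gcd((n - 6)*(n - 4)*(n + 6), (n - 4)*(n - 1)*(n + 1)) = n - 4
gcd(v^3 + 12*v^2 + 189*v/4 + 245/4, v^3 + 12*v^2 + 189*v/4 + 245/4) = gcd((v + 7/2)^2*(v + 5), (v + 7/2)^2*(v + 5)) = v^3 + 12*v^2 + 189*v/4 + 245/4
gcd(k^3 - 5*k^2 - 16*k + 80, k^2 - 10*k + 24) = k - 4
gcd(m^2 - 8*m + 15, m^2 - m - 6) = m - 3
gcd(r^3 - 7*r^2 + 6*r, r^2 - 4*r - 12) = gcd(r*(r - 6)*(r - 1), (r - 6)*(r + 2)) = r - 6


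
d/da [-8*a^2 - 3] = -16*a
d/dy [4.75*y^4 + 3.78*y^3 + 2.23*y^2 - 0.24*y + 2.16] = 19.0*y^3 + 11.34*y^2 + 4.46*y - 0.24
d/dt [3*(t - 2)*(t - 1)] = 6*t - 9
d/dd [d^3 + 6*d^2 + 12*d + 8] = 3*d^2 + 12*d + 12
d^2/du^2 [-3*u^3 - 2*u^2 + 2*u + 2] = -18*u - 4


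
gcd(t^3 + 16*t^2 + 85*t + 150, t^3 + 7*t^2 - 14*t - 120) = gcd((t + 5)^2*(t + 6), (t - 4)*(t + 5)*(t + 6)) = t^2 + 11*t + 30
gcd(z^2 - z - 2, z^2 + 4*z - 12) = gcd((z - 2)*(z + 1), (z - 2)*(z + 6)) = z - 2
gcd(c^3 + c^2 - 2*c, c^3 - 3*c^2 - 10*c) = c^2 + 2*c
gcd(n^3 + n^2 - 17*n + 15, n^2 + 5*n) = n + 5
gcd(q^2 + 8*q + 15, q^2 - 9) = q + 3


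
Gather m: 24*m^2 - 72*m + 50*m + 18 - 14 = 24*m^2 - 22*m + 4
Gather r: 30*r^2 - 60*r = 30*r^2 - 60*r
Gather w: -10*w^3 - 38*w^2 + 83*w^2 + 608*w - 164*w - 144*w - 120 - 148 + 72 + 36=-10*w^3 + 45*w^2 + 300*w - 160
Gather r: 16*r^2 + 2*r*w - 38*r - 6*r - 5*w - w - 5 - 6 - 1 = 16*r^2 + r*(2*w - 44) - 6*w - 12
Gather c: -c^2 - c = -c^2 - c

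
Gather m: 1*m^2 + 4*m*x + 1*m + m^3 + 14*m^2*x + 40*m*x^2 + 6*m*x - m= m^3 + m^2*(14*x + 1) + m*(40*x^2 + 10*x)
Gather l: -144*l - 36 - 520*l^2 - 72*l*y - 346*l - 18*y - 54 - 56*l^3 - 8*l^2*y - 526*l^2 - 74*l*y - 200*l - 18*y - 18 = -56*l^3 + l^2*(-8*y - 1046) + l*(-146*y - 690) - 36*y - 108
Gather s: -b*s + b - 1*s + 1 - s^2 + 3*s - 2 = b - s^2 + s*(2 - b) - 1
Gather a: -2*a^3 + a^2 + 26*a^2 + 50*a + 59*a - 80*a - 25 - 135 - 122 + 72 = -2*a^3 + 27*a^2 + 29*a - 210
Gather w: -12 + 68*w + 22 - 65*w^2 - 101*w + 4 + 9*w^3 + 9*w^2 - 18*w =9*w^3 - 56*w^2 - 51*w + 14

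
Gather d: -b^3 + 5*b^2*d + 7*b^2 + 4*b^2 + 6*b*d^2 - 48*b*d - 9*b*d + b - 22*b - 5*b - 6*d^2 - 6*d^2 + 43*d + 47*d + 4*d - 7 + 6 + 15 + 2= -b^3 + 11*b^2 - 26*b + d^2*(6*b - 12) + d*(5*b^2 - 57*b + 94) + 16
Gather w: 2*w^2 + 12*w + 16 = 2*w^2 + 12*w + 16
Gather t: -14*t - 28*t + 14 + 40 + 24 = 78 - 42*t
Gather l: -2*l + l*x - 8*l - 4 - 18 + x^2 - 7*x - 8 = l*(x - 10) + x^2 - 7*x - 30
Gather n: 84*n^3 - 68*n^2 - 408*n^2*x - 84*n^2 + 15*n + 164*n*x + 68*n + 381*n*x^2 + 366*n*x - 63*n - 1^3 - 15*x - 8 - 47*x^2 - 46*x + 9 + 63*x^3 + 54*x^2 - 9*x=84*n^3 + n^2*(-408*x - 152) + n*(381*x^2 + 530*x + 20) + 63*x^3 + 7*x^2 - 70*x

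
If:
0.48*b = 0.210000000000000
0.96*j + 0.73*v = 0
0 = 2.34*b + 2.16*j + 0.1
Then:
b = 0.44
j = -0.52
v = 0.68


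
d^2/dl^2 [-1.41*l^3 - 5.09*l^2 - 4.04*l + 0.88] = -8.46*l - 10.18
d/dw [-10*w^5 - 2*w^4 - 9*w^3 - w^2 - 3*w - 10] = -50*w^4 - 8*w^3 - 27*w^2 - 2*w - 3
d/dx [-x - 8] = -1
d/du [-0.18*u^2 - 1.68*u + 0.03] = -0.36*u - 1.68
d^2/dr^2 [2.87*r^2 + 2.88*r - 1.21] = 5.74000000000000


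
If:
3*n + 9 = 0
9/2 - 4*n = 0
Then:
No Solution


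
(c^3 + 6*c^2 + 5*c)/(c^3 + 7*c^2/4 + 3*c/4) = 4*(c + 5)/(4*c + 3)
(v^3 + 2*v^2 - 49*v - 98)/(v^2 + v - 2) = (v^2 - 49)/(v - 1)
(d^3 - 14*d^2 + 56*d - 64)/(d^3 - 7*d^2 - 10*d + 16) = (d^2 - 6*d + 8)/(d^2 + d - 2)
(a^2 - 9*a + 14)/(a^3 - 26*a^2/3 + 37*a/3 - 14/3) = 3*(a - 2)/(3*a^2 - 5*a + 2)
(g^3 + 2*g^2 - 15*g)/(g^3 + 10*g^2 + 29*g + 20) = g*(g - 3)/(g^2 + 5*g + 4)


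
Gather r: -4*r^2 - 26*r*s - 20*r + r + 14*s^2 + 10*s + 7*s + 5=-4*r^2 + r*(-26*s - 19) + 14*s^2 + 17*s + 5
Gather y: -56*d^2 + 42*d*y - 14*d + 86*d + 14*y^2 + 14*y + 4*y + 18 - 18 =-56*d^2 + 72*d + 14*y^2 + y*(42*d + 18)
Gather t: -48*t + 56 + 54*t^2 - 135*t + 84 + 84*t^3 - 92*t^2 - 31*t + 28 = 84*t^3 - 38*t^2 - 214*t + 168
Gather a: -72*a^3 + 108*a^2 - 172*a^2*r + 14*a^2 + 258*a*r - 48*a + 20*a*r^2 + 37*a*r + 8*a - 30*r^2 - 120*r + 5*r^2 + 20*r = -72*a^3 + a^2*(122 - 172*r) + a*(20*r^2 + 295*r - 40) - 25*r^2 - 100*r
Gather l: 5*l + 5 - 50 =5*l - 45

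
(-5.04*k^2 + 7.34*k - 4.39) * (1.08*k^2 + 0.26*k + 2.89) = -5.4432*k^4 + 6.6168*k^3 - 17.3984*k^2 + 20.0712*k - 12.6871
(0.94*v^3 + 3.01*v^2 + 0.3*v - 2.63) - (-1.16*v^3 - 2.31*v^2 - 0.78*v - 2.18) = 2.1*v^3 + 5.32*v^2 + 1.08*v - 0.45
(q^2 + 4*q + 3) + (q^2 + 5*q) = 2*q^2 + 9*q + 3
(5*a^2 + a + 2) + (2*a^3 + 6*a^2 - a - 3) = 2*a^3 + 11*a^2 - 1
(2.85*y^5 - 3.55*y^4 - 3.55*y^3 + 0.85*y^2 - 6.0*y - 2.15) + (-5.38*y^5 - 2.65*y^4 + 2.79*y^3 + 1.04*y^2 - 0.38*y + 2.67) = -2.53*y^5 - 6.2*y^4 - 0.76*y^3 + 1.89*y^2 - 6.38*y + 0.52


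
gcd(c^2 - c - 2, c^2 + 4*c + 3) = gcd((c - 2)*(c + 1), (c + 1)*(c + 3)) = c + 1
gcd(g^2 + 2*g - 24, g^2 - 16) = g - 4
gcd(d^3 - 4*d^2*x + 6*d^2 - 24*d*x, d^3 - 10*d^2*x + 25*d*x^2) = d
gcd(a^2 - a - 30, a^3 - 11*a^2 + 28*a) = 1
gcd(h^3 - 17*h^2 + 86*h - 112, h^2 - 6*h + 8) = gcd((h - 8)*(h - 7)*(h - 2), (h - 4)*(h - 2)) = h - 2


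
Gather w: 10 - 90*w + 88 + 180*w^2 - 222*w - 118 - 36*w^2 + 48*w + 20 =144*w^2 - 264*w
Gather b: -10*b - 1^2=-10*b - 1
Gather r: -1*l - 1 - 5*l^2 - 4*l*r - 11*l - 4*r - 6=-5*l^2 - 12*l + r*(-4*l - 4) - 7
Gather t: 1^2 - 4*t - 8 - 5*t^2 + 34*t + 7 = -5*t^2 + 30*t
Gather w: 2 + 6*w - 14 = 6*w - 12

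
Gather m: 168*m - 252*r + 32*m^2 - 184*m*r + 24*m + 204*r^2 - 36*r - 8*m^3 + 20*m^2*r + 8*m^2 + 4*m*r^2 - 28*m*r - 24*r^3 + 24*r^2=-8*m^3 + m^2*(20*r + 40) + m*(4*r^2 - 212*r + 192) - 24*r^3 + 228*r^2 - 288*r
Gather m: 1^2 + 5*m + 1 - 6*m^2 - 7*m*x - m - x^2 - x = -6*m^2 + m*(4 - 7*x) - x^2 - x + 2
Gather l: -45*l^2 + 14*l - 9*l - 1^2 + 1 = -45*l^2 + 5*l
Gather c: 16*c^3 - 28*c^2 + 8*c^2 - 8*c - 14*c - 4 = 16*c^3 - 20*c^2 - 22*c - 4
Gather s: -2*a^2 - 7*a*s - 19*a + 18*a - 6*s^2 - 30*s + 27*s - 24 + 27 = -2*a^2 - a - 6*s^2 + s*(-7*a - 3) + 3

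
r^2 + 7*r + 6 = (r + 1)*(r + 6)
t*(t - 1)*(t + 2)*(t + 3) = t^4 + 4*t^3 + t^2 - 6*t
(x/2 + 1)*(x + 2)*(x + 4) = x^3/2 + 4*x^2 + 10*x + 8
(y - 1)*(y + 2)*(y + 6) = y^3 + 7*y^2 + 4*y - 12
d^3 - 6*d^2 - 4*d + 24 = (d - 6)*(d - 2)*(d + 2)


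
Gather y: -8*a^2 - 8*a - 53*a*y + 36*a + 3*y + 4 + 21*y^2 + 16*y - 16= -8*a^2 + 28*a + 21*y^2 + y*(19 - 53*a) - 12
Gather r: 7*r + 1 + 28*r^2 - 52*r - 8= 28*r^2 - 45*r - 7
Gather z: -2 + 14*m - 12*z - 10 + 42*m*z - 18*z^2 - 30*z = 14*m - 18*z^2 + z*(42*m - 42) - 12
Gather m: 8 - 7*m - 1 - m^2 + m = -m^2 - 6*m + 7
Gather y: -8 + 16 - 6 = 2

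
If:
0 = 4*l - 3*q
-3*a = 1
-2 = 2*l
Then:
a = -1/3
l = -1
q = -4/3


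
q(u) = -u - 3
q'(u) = -1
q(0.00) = -3.00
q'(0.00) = -1.00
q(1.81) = -4.81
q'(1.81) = -1.00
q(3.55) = -6.55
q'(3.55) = -1.00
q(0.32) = -3.32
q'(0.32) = -1.00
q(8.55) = -11.55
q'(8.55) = -1.00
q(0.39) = -3.39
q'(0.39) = -1.00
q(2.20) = -5.20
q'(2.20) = -1.00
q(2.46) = -5.46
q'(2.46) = -1.00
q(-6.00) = 3.00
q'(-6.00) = -1.00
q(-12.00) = 9.00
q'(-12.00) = -1.00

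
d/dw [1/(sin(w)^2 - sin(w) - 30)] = (1 - 2*sin(w))*cos(w)/(sin(w) + cos(w)^2 + 29)^2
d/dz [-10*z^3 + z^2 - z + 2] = -30*z^2 + 2*z - 1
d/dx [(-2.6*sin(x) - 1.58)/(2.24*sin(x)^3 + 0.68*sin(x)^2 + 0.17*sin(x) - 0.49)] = (11.648*sin(x)^3 + 12.3856*sin(x)^2 + 2.1488*sin(x) + 1.5426)*cos(x)/(5.0176*sin(x)^6 + 3.0464*sin(x)^5 + 1.224*sin(x)^4 - 1.964*sin(x)^3 - 0.6375*sin(x)^2 - 0.1666*sin(x) + 0.2401)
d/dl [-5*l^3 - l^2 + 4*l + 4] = -15*l^2 - 2*l + 4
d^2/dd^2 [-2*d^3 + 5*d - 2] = -12*d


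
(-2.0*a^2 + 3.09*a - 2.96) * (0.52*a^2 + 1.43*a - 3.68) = -1.04*a^4 - 1.2532*a^3 + 10.2395*a^2 - 15.604*a + 10.8928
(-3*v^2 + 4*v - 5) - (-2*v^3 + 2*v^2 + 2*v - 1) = 2*v^3 - 5*v^2 + 2*v - 4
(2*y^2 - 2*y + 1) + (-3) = 2*y^2 - 2*y - 2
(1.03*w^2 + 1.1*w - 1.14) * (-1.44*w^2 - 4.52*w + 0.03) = -1.4832*w^4 - 6.2396*w^3 - 3.2995*w^2 + 5.1858*w - 0.0342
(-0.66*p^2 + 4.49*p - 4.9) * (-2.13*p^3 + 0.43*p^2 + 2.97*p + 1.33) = 1.4058*p^5 - 9.8475*p^4 + 10.4075*p^3 + 10.3505*p^2 - 8.5813*p - 6.517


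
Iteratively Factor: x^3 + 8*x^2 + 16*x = (x + 4)*(x^2 + 4*x) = x*(x + 4)*(x + 4)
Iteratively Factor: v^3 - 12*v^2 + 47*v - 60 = (v - 3)*(v^2 - 9*v + 20) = (v - 5)*(v - 3)*(v - 4)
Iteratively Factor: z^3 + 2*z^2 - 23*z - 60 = (z + 4)*(z^2 - 2*z - 15) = (z + 3)*(z + 4)*(z - 5)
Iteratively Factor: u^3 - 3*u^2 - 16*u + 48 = (u + 4)*(u^2 - 7*u + 12) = (u - 3)*(u + 4)*(u - 4)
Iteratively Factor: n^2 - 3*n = (n)*(n - 3)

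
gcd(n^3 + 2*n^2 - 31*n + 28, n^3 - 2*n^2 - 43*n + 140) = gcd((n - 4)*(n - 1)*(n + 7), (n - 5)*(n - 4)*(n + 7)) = n^2 + 3*n - 28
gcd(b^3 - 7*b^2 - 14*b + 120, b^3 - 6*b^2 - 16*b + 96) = b^2 - 2*b - 24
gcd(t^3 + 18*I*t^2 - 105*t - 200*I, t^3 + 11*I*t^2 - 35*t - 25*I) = t^2 + 10*I*t - 25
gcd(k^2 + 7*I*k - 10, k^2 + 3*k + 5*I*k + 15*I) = k + 5*I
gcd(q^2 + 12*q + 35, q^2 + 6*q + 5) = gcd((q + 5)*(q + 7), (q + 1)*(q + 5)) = q + 5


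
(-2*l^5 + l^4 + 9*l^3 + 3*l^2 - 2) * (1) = -2*l^5 + l^4 + 9*l^3 + 3*l^2 - 2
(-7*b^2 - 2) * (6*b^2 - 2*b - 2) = -42*b^4 + 14*b^3 + 2*b^2 + 4*b + 4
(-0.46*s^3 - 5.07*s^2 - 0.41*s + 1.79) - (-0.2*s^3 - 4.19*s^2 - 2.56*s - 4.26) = -0.26*s^3 - 0.88*s^2 + 2.15*s + 6.05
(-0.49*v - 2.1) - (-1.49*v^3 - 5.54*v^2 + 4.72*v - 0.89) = 1.49*v^3 + 5.54*v^2 - 5.21*v - 1.21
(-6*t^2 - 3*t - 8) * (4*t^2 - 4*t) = -24*t^4 + 12*t^3 - 20*t^2 + 32*t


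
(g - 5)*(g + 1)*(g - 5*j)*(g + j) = g^4 - 4*g^3*j - 4*g^3 - 5*g^2*j^2 + 16*g^2*j - 5*g^2 + 20*g*j^2 + 20*g*j + 25*j^2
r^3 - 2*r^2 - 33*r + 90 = (r - 5)*(r - 3)*(r + 6)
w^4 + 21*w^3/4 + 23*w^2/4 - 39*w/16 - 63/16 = (w - 3/4)*(w + 1)*(w + 3/2)*(w + 7/2)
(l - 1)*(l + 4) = l^2 + 3*l - 4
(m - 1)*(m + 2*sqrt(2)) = m^2 - m + 2*sqrt(2)*m - 2*sqrt(2)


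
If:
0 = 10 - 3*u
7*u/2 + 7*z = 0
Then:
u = 10/3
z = -5/3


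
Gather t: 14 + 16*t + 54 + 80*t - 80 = 96*t - 12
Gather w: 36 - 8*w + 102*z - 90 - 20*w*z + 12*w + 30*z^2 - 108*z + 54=w*(4 - 20*z) + 30*z^2 - 6*z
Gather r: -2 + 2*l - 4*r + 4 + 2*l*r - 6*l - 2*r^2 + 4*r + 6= 2*l*r - 4*l - 2*r^2 + 8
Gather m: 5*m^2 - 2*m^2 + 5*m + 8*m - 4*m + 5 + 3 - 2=3*m^2 + 9*m + 6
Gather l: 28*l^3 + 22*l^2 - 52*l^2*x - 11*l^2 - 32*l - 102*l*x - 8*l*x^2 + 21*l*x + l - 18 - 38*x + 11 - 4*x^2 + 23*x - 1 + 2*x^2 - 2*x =28*l^3 + l^2*(11 - 52*x) + l*(-8*x^2 - 81*x - 31) - 2*x^2 - 17*x - 8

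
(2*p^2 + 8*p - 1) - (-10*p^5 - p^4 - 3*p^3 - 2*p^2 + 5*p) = 10*p^5 + p^4 + 3*p^3 + 4*p^2 + 3*p - 1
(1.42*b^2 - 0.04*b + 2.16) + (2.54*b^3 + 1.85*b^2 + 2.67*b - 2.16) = 2.54*b^3 + 3.27*b^2 + 2.63*b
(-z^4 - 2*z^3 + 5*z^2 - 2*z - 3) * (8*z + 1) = -8*z^5 - 17*z^4 + 38*z^3 - 11*z^2 - 26*z - 3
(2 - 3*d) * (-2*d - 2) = 6*d^2 + 2*d - 4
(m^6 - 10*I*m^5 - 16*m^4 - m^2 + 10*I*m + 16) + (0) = m^6 - 10*I*m^5 - 16*m^4 - m^2 + 10*I*m + 16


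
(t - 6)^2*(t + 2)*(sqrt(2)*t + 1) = sqrt(2)*t^4 - 10*sqrt(2)*t^3 + t^3 - 10*t^2 + 12*sqrt(2)*t^2 + 12*t + 72*sqrt(2)*t + 72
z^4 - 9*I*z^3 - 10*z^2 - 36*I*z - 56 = (z - 7*I)*(z - 2*I)^2*(z + 2*I)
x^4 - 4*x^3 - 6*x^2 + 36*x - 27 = (x - 3)^2*(x - 1)*(x + 3)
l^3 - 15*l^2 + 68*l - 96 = (l - 8)*(l - 4)*(l - 3)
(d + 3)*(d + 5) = d^2 + 8*d + 15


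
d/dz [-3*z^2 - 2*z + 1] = -6*z - 2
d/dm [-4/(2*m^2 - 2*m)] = 2*(2*m - 1)/(m^2*(m - 1)^2)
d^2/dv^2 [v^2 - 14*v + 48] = 2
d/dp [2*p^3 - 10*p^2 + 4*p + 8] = 6*p^2 - 20*p + 4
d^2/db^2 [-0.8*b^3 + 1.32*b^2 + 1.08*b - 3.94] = 2.64 - 4.8*b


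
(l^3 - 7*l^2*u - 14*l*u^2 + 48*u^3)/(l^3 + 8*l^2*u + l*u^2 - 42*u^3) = (l - 8*u)/(l + 7*u)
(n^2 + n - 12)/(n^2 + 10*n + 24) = (n - 3)/(n + 6)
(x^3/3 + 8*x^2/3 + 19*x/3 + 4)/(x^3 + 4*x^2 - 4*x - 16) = (x^2 + 4*x + 3)/(3*(x^2 - 4))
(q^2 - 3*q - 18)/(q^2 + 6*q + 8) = (q^2 - 3*q - 18)/(q^2 + 6*q + 8)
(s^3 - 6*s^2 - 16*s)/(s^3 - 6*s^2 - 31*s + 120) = s*(s + 2)/(s^2 + 2*s - 15)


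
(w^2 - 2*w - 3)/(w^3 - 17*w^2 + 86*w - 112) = (w^2 - 2*w - 3)/(w^3 - 17*w^2 + 86*w - 112)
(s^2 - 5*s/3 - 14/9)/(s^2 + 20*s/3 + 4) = (s - 7/3)/(s + 6)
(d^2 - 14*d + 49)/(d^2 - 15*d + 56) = (d - 7)/(d - 8)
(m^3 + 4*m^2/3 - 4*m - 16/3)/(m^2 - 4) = m + 4/3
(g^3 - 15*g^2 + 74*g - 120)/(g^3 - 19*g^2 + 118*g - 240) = (g - 4)/(g - 8)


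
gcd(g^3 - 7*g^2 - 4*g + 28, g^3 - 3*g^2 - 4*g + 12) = g^2 - 4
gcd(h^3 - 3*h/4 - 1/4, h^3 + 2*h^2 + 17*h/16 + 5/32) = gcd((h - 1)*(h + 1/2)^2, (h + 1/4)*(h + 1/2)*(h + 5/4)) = h + 1/2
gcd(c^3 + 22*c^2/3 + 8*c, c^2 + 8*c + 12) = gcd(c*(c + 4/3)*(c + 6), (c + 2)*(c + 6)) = c + 6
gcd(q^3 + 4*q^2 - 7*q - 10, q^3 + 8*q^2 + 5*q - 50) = q^2 + 3*q - 10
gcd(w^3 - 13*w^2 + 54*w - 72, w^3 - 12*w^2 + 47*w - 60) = w^2 - 7*w + 12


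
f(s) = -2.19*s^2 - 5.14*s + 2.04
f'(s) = -4.38*s - 5.14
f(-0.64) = 4.43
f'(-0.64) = -2.34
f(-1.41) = 4.93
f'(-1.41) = 1.04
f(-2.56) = 0.85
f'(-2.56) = 6.07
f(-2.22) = 2.66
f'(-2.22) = 4.58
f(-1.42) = 4.92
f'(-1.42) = 1.08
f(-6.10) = -48.10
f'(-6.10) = 21.58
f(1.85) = -14.96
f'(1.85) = -13.24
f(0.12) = 1.39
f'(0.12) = -5.67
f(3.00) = -33.09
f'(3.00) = -18.28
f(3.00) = -33.09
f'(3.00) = -18.28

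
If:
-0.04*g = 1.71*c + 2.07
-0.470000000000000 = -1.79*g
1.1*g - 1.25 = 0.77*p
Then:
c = -1.22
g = 0.26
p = -1.25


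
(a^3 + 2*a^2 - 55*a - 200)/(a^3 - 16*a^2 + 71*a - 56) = (a^2 + 10*a + 25)/(a^2 - 8*a + 7)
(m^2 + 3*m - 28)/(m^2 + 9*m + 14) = (m - 4)/(m + 2)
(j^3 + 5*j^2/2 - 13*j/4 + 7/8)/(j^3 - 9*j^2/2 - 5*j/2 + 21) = (8*j^3 + 20*j^2 - 26*j + 7)/(4*(2*j^3 - 9*j^2 - 5*j + 42))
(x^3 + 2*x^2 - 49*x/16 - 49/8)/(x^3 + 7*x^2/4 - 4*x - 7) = (x - 7/4)/(x - 2)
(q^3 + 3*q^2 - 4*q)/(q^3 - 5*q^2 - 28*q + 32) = q/(q - 8)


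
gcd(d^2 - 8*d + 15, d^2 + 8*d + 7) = 1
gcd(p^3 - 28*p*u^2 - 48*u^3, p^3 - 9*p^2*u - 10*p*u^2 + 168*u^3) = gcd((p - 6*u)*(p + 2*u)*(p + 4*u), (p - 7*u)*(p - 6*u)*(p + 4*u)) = p^2 - 2*p*u - 24*u^2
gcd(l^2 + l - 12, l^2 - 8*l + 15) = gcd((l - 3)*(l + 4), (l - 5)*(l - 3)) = l - 3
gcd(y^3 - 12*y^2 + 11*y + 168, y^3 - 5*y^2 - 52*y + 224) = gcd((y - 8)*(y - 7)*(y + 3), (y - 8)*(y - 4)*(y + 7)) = y - 8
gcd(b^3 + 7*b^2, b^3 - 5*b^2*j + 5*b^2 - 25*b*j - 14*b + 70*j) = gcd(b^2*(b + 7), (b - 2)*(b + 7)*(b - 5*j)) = b + 7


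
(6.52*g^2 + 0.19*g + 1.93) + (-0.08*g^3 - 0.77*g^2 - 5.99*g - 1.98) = -0.08*g^3 + 5.75*g^2 - 5.8*g - 0.05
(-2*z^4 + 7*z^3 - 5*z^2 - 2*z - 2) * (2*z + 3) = -4*z^5 + 8*z^4 + 11*z^3 - 19*z^2 - 10*z - 6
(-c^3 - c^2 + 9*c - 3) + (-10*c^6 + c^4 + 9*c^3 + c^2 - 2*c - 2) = -10*c^6 + c^4 + 8*c^3 + 7*c - 5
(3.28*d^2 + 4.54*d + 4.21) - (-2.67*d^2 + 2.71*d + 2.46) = 5.95*d^2 + 1.83*d + 1.75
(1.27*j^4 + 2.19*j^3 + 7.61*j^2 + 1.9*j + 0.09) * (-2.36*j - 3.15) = -2.9972*j^5 - 9.1689*j^4 - 24.8581*j^3 - 28.4555*j^2 - 6.1974*j - 0.2835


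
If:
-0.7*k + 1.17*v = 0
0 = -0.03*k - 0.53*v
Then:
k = 0.00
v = 0.00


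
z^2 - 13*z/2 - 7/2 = (z - 7)*(z + 1/2)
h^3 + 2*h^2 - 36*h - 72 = (h - 6)*(h + 2)*(h + 6)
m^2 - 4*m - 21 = (m - 7)*(m + 3)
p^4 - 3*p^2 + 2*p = p*(p - 1)^2*(p + 2)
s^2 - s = s*(s - 1)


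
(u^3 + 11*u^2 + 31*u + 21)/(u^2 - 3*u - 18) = (u^2 + 8*u + 7)/(u - 6)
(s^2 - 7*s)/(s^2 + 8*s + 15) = s*(s - 7)/(s^2 + 8*s + 15)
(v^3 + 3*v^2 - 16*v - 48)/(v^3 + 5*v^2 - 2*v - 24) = (v - 4)/(v - 2)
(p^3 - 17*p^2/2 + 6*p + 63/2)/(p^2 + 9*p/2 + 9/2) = (p^2 - 10*p + 21)/(p + 3)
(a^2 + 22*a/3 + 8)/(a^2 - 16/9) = 3*(a + 6)/(3*a - 4)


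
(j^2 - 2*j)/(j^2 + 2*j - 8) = j/(j + 4)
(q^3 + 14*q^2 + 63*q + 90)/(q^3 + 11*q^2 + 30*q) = (q + 3)/q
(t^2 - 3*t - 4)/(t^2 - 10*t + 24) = (t + 1)/(t - 6)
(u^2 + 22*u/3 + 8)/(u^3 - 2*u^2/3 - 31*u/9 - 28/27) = 9*(u + 6)/(9*u^2 - 18*u - 7)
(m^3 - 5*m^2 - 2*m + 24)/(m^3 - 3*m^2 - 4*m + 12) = (m - 4)/(m - 2)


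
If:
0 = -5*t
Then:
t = 0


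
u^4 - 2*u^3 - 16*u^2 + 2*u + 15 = (u - 5)*(u - 1)*(u + 1)*(u + 3)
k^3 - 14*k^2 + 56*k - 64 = (k - 8)*(k - 4)*(k - 2)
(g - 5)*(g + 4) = g^2 - g - 20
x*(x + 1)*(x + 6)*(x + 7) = x^4 + 14*x^3 + 55*x^2 + 42*x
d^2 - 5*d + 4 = (d - 4)*(d - 1)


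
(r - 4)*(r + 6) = r^2 + 2*r - 24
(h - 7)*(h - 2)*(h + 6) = h^3 - 3*h^2 - 40*h + 84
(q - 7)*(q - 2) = q^2 - 9*q + 14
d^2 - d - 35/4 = (d - 7/2)*(d + 5/2)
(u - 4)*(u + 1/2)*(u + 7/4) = u^3 - 7*u^2/4 - 65*u/8 - 7/2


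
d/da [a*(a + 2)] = 2*a + 2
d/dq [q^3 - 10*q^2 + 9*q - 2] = 3*q^2 - 20*q + 9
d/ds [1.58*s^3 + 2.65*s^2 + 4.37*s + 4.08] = 4.74*s^2 + 5.3*s + 4.37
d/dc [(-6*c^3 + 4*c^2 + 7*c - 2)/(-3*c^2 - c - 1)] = (18*c^4 + 12*c^3 + 35*c^2 - 20*c - 9)/(9*c^4 + 6*c^3 + 7*c^2 + 2*c + 1)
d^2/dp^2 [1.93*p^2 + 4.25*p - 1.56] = 3.86000000000000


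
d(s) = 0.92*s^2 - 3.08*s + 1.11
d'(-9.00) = -19.64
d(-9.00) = 103.35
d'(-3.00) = -8.60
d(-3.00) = 18.63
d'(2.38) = 1.30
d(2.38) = -1.01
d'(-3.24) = -9.04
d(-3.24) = 20.75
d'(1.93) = 0.47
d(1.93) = -1.41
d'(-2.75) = -8.14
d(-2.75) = 16.54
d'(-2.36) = -7.42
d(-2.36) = 13.50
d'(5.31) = 6.69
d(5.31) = 10.70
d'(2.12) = 0.82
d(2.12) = -1.28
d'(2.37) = 1.28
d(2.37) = -1.02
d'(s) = 1.84*s - 3.08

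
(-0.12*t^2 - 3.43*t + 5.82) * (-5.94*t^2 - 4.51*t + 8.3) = 0.7128*t^4 + 20.9154*t^3 - 20.0975*t^2 - 54.7172*t + 48.306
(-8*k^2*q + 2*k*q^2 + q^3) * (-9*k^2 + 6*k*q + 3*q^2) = 72*k^4*q - 66*k^3*q^2 - 21*k^2*q^3 + 12*k*q^4 + 3*q^5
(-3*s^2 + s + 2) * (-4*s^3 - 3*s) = 12*s^5 - 4*s^4 + s^3 - 3*s^2 - 6*s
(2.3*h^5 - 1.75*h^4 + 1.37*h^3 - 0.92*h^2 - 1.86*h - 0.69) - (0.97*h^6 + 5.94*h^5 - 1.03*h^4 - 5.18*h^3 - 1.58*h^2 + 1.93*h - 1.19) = -0.97*h^6 - 3.64*h^5 - 0.72*h^4 + 6.55*h^3 + 0.66*h^2 - 3.79*h + 0.5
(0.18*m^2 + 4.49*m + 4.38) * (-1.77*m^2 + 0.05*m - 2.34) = -0.3186*m^4 - 7.9383*m^3 - 7.9493*m^2 - 10.2876*m - 10.2492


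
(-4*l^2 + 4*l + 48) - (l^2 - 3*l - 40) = -5*l^2 + 7*l + 88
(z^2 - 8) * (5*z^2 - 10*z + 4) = 5*z^4 - 10*z^3 - 36*z^2 + 80*z - 32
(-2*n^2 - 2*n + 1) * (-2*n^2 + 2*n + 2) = 4*n^4 - 10*n^2 - 2*n + 2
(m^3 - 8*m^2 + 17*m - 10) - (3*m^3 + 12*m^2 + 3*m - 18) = -2*m^3 - 20*m^2 + 14*m + 8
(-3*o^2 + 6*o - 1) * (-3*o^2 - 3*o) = 9*o^4 - 9*o^3 - 15*o^2 + 3*o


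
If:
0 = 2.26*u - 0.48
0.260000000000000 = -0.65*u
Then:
No Solution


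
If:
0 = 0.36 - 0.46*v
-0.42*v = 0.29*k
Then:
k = -1.13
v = 0.78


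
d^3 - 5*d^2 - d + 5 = (d - 5)*(d - 1)*(d + 1)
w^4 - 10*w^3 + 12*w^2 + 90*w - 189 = (w - 7)*(w - 3)^2*(w + 3)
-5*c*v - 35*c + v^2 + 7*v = (-5*c + v)*(v + 7)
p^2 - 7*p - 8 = (p - 8)*(p + 1)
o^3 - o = o*(o - 1)*(o + 1)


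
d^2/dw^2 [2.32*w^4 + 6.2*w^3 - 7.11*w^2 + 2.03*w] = 27.84*w^2 + 37.2*w - 14.22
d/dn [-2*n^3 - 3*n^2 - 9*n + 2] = -6*n^2 - 6*n - 9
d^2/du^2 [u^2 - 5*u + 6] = 2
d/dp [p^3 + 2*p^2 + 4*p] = 3*p^2 + 4*p + 4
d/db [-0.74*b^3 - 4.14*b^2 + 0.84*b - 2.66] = -2.22*b^2 - 8.28*b + 0.84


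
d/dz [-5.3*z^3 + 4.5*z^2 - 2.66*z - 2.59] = -15.9*z^2 + 9.0*z - 2.66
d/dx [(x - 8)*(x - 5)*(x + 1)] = 3*x^2 - 24*x + 27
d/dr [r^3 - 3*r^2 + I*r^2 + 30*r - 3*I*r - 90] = 3*r^2 + 2*r*(-3 + I) + 30 - 3*I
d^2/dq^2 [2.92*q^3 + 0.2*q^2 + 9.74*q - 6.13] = 17.52*q + 0.4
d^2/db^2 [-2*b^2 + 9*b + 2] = -4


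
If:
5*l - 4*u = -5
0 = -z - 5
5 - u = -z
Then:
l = -1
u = 0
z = -5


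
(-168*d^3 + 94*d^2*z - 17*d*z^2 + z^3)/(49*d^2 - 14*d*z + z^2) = (24*d^2 - 10*d*z + z^2)/(-7*d + z)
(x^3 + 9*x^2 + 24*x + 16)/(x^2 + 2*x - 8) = (x^2 + 5*x + 4)/(x - 2)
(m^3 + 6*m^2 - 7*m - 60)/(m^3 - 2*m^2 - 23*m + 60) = (m + 4)/(m - 4)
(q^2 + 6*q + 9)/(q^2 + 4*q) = (q^2 + 6*q + 9)/(q*(q + 4))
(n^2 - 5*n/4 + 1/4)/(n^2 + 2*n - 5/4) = (4*n^2 - 5*n + 1)/(4*n^2 + 8*n - 5)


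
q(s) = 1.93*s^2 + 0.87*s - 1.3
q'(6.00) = 24.03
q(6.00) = 73.40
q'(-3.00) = -10.71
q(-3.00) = 13.46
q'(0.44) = 2.57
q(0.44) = -0.54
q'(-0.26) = -0.13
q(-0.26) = -1.40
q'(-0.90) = -2.60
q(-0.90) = -0.52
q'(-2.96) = -10.56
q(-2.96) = 13.03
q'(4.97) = 20.05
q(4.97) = 50.70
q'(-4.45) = -16.31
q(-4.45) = 33.05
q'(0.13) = 1.37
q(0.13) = -1.15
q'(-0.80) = -2.22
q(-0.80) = -0.76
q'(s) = 3.86*s + 0.87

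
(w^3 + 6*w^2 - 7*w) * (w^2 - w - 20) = w^5 + 5*w^4 - 33*w^3 - 113*w^2 + 140*w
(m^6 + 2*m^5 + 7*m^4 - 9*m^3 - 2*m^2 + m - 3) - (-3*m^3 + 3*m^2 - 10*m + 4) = m^6 + 2*m^5 + 7*m^4 - 6*m^3 - 5*m^2 + 11*m - 7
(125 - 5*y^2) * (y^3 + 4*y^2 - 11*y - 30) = -5*y^5 - 20*y^4 + 180*y^3 + 650*y^2 - 1375*y - 3750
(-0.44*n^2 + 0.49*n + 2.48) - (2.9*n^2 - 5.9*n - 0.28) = -3.34*n^2 + 6.39*n + 2.76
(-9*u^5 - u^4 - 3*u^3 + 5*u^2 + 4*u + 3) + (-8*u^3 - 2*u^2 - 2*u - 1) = -9*u^5 - u^4 - 11*u^3 + 3*u^2 + 2*u + 2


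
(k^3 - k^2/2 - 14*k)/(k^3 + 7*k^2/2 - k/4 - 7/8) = 4*k*(k - 4)/(4*k^2 - 1)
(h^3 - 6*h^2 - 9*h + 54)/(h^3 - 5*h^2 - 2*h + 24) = (h^2 - 3*h - 18)/(h^2 - 2*h - 8)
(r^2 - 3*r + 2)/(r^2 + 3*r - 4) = (r - 2)/(r + 4)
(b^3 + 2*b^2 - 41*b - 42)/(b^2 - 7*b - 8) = (b^2 + b - 42)/(b - 8)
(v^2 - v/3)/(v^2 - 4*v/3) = (3*v - 1)/(3*v - 4)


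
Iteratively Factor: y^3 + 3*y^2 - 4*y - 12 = (y - 2)*(y^2 + 5*y + 6) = (y - 2)*(y + 2)*(y + 3)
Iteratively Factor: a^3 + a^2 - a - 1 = (a + 1)*(a^2 - 1) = (a - 1)*(a + 1)*(a + 1)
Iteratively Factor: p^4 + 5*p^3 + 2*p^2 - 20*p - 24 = (p - 2)*(p^3 + 7*p^2 + 16*p + 12) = (p - 2)*(p + 3)*(p^2 + 4*p + 4) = (p - 2)*(p + 2)*(p + 3)*(p + 2)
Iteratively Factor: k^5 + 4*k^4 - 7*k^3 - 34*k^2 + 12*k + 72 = (k + 3)*(k^4 + k^3 - 10*k^2 - 4*k + 24) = (k - 2)*(k + 3)*(k^3 + 3*k^2 - 4*k - 12) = (k - 2)*(k + 2)*(k + 3)*(k^2 + k - 6) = (k - 2)*(k + 2)*(k + 3)^2*(k - 2)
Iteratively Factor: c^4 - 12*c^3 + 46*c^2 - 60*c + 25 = (c - 1)*(c^3 - 11*c^2 + 35*c - 25) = (c - 1)^2*(c^2 - 10*c + 25) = (c - 5)*(c - 1)^2*(c - 5)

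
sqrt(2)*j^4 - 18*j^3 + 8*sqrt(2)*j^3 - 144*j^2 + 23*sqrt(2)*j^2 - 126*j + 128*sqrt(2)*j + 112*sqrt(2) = (j + 7)*(j - 8*sqrt(2))*(j - sqrt(2))*(sqrt(2)*j + sqrt(2))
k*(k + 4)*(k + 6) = k^3 + 10*k^2 + 24*k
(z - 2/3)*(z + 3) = z^2 + 7*z/3 - 2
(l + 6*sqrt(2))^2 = l^2 + 12*sqrt(2)*l + 72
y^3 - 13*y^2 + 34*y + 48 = (y - 8)*(y - 6)*(y + 1)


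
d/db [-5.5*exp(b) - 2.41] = -5.5*exp(b)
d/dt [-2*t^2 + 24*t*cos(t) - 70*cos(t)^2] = -24*t*sin(t) - 4*t + 70*sin(2*t) + 24*cos(t)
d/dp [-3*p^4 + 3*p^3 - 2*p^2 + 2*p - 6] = -12*p^3 + 9*p^2 - 4*p + 2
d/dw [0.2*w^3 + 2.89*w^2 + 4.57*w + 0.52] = 0.6*w^2 + 5.78*w + 4.57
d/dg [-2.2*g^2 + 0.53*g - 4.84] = 0.53 - 4.4*g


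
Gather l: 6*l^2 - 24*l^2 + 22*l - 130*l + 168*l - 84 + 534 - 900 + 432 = -18*l^2 + 60*l - 18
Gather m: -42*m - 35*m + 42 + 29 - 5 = 66 - 77*m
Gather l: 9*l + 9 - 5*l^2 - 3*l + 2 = -5*l^2 + 6*l + 11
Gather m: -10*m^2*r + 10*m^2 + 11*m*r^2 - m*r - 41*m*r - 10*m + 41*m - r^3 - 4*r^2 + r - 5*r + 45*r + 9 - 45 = m^2*(10 - 10*r) + m*(11*r^2 - 42*r + 31) - r^3 - 4*r^2 + 41*r - 36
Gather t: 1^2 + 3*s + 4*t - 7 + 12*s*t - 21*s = -18*s + t*(12*s + 4) - 6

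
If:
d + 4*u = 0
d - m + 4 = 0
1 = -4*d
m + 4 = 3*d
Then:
No Solution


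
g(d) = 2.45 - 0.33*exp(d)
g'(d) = -0.33*exp(d)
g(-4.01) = 2.44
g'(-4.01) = -0.01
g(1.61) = 0.80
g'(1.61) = -1.65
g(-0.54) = 2.26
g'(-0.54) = -0.19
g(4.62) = -31.04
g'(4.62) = -33.49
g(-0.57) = 2.26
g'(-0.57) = -0.19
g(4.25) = -20.68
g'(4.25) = -23.13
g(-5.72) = 2.45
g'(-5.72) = -0.00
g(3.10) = -4.88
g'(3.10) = -7.33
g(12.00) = -53706.63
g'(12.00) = -53709.08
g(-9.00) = 2.45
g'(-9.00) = 0.00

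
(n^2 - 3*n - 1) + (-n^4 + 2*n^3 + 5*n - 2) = -n^4 + 2*n^3 + n^2 + 2*n - 3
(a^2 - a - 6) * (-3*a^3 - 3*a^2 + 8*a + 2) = -3*a^5 + 29*a^3 + 12*a^2 - 50*a - 12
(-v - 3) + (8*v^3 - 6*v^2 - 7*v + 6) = 8*v^3 - 6*v^2 - 8*v + 3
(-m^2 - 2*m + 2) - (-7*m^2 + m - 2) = 6*m^2 - 3*m + 4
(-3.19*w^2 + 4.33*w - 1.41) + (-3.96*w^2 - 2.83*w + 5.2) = -7.15*w^2 + 1.5*w + 3.79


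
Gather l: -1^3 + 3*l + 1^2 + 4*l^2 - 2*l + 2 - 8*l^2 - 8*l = -4*l^2 - 7*l + 2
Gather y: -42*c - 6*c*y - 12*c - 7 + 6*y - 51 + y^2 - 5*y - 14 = -54*c + y^2 + y*(1 - 6*c) - 72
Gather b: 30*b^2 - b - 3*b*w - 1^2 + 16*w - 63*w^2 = 30*b^2 + b*(-3*w - 1) - 63*w^2 + 16*w - 1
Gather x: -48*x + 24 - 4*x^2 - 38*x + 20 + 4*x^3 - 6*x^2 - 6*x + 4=4*x^3 - 10*x^2 - 92*x + 48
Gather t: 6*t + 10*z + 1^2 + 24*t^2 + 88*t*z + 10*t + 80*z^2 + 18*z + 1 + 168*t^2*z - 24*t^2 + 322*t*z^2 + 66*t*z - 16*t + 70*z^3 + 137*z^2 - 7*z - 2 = 168*t^2*z + t*(322*z^2 + 154*z) + 70*z^3 + 217*z^2 + 21*z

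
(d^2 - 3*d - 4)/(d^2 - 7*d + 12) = (d + 1)/(d - 3)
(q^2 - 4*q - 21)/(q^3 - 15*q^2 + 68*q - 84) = (q + 3)/(q^2 - 8*q + 12)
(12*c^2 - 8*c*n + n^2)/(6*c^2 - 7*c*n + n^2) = (2*c - n)/(c - n)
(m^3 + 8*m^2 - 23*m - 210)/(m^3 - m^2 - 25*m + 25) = (m^2 + 13*m + 42)/(m^2 + 4*m - 5)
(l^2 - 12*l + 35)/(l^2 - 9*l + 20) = (l - 7)/(l - 4)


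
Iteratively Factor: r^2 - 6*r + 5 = (r - 1)*(r - 5)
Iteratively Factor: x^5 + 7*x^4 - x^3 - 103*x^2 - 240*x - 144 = (x - 4)*(x^4 + 11*x^3 + 43*x^2 + 69*x + 36) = (x - 4)*(x + 3)*(x^3 + 8*x^2 + 19*x + 12) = (x - 4)*(x + 1)*(x + 3)*(x^2 + 7*x + 12) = (x - 4)*(x + 1)*(x + 3)^2*(x + 4)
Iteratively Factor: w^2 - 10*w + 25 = (w - 5)*(w - 5)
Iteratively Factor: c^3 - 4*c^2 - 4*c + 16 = (c + 2)*(c^2 - 6*c + 8) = (c - 4)*(c + 2)*(c - 2)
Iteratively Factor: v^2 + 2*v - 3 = (v + 3)*(v - 1)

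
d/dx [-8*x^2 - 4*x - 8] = -16*x - 4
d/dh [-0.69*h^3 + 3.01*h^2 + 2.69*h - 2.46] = -2.07*h^2 + 6.02*h + 2.69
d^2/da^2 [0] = 0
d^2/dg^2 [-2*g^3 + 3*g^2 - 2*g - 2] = 6 - 12*g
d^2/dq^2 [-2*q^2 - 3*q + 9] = -4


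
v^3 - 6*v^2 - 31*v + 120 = (v - 8)*(v - 3)*(v + 5)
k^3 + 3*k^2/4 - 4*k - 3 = (k - 2)*(k + 3/4)*(k + 2)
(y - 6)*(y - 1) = y^2 - 7*y + 6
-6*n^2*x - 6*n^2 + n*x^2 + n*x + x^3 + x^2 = (-2*n + x)*(3*n + x)*(x + 1)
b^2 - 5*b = b*(b - 5)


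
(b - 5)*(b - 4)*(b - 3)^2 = b^4 - 15*b^3 + 83*b^2 - 201*b + 180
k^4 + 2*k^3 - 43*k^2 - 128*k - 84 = (k - 7)*(k + 1)*(k + 2)*(k + 6)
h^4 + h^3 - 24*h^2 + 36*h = h*(h - 3)*(h - 2)*(h + 6)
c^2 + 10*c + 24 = (c + 4)*(c + 6)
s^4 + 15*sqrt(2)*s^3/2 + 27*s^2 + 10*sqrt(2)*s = s*(s + sqrt(2)/2)*(s + 2*sqrt(2))*(s + 5*sqrt(2))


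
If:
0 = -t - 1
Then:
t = -1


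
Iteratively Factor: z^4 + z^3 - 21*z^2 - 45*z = (z)*(z^3 + z^2 - 21*z - 45) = z*(z + 3)*(z^2 - 2*z - 15) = z*(z + 3)^2*(z - 5)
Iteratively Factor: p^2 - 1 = (p + 1)*(p - 1)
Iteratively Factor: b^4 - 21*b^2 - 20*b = (b + 4)*(b^3 - 4*b^2 - 5*b) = b*(b + 4)*(b^2 - 4*b - 5) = b*(b - 5)*(b + 4)*(b + 1)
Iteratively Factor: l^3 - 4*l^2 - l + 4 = (l - 4)*(l^2 - 1) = (l - 4)*(l - 1)*(l + 1)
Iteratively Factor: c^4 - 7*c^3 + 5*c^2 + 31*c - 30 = (c - 1)*(c^3 - 6*c^2 - c + 30) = (c - 3)*(c - 1)*(c^2 - 3*c - 10) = (c - 3)*(c - 1)*(c + 2)*(c - 5)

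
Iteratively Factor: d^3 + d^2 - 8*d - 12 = (d + 2)*(d^2 - d - 6) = (d - 3)*(d + 2)*(d + 2)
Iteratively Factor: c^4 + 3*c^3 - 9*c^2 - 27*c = (c + 3)*(c^3 - 9*c) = (c - 3)*(c + 3)*(c^2 + 3*c) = (c - 3)*(c + 3)^2*(c)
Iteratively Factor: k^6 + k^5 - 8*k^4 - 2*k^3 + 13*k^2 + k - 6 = (k - 1)*(k^5 + 2*k^4 - 6*k^3 - 8*k^2 + 5*k + 6) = (k - 2)*(k - 1)*(k^4 + 4*k^3 + 2*k^2 - 4*k - 3) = (k - 2)*(k - 1)*(k + 1)*(k^3 + 3*k^2 - k - 3) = (k - 2)*(k - 1)*(k + 1)*(k + 3)*(k^2 - 1) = (k - 2)*(k - 1)^2*(k + 1)*(k + 3)*(k + 1)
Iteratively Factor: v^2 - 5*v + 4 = (v - 4)*(v - 1)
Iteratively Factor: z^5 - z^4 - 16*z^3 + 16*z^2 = (z)*(z^4 - z^3 - 16*z^2 + 16*z) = z^2*(z^3 - z^2 - 16*z + 16) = z^2*(z - 1)*(z^2 - 16) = z^2*(z - 1)*(z + 4)*(z - 4)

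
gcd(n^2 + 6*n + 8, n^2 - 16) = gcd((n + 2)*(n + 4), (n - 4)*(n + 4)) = n + 4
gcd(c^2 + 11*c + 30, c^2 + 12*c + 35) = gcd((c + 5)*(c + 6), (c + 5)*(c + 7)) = c + 5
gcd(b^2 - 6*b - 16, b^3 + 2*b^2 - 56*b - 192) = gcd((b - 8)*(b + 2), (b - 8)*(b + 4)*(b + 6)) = b - 8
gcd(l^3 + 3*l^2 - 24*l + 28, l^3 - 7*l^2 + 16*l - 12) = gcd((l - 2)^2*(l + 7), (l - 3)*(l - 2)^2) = l^2 - 4*l + 4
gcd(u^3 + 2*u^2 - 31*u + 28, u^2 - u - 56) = u + 7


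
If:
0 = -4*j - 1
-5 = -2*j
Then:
No Solution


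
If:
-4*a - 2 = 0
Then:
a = -1/2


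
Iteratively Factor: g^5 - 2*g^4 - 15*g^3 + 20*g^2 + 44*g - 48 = (g - 4)*(g^4 + 2*g^3 - 7*g^2 - 8*g + 12) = (g - 4)*(g - 1)*(g^3 + 3*g^2 - 4*g - 12) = (g - 4)*(g - 1)*(g + 3)*(g^2 - 4) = (g - 4)*(g - 1)*(g + 2)*(g + 3)*(g - 2)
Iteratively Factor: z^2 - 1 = (z - 1)*(z + 1)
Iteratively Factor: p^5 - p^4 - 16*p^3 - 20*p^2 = (p)*(p^4 - p^3 - 16*p^2 - 20*p) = p*(p - 5)*(p^3 + 4*p^2 + 4*p) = p*(p - 5)*(p + 2)*(p^2 + 2*p) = p*(p - 5)*(p + 2)^2*(p)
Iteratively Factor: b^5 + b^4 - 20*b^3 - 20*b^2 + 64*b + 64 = (b - 2)*(b^4 + 3*b^3 - 14*b^2 - 48*b - 32) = (b - 2)*(b + 2)*(b^3 + b^2 - 16*b - 16) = (b - 2)*(b + 1)*(b + 2)*(b^2 - 16) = (b - 4)*(b - 2)*(b + 1)*(b + 2)*(b + 4)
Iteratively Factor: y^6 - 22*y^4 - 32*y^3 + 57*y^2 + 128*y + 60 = (y - 2)*(y^5 + 2*y^4 - 18*y^3 - 68*y^2 - 79*y - 30) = (y - 2)*(y + 3)*(y^4 - y^3 - 15*y^2 - 23*y - 10) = (y - 2)*(y + 1)*(y + 3)*(y^3 - 2*y^2 - 13*y - 10) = (y - 2)*(y + 1)^2*(y + 3)*(y^2 - 3*y - 10) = (y - 2)*(y + 1)^2*(y + 2)*(y + 3)*(y - 5)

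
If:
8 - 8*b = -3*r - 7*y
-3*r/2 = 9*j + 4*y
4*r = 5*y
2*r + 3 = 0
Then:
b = -49/80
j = 47/60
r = -3/2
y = -6/5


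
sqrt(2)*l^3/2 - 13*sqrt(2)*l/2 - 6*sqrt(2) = (l - 4)*(l + 3)*(sqrt(2)*l/2 + sqrt(2)/2)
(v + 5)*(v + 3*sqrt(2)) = v^2 + 3*sqrt(2)*v + 5*v + 15*sqrt(2)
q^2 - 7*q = q*(q - 7)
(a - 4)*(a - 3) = a^2 - 7*a + 12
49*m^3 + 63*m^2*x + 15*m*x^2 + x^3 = (m + x)*(7*m + x)^2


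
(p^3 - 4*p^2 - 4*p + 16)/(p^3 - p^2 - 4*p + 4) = (p - 4)/(p - 1)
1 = 1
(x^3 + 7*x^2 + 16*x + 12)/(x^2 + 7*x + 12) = (x^2 + 4*x + 4)/(x + 4)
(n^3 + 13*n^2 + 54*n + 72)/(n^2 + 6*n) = n + 7 + 12/n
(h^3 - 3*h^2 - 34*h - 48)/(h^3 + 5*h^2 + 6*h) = (h - 8)/h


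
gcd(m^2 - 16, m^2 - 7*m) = 1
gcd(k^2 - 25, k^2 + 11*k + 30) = k + 5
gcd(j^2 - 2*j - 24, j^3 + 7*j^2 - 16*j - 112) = j + 4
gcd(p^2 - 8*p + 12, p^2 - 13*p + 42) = p - 6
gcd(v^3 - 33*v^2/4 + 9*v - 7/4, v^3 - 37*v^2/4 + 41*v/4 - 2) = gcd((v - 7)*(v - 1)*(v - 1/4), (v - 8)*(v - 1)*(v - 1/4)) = v^2 - 5*v/4 + 1/4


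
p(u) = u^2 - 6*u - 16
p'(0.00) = -6.00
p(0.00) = -16.00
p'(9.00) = 12.00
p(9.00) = 11.00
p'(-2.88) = -11.76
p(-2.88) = 9.57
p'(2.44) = -1.12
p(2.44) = -24.69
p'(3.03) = 0.06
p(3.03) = -25.00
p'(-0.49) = -6.98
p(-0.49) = -12.82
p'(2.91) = -0.18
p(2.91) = -24.99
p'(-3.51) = -13.02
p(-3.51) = 17.38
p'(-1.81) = -9.62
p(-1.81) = -1.86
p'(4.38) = 2.76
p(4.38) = -23.10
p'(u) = 2*u - 6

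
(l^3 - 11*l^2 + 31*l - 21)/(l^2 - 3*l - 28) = (l^2 - 4*l + 3)/(l + 4)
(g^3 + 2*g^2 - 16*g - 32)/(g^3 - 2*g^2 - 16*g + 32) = (g + 2)/(g - 2)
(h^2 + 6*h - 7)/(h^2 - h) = (h + 7)/h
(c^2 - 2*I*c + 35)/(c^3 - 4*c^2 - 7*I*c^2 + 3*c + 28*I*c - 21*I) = (c + 5*I)/(c^2 - 4*c + 3)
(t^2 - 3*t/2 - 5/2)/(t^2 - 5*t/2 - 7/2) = (2*t - 5)/(2*t - 7)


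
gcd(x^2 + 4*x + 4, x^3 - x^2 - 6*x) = x + 2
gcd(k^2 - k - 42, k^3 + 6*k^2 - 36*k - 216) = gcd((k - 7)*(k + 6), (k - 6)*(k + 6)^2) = k + 6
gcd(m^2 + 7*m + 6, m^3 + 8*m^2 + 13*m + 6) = m^2 + 7*m + 6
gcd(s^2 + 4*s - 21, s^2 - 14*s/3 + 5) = s - 3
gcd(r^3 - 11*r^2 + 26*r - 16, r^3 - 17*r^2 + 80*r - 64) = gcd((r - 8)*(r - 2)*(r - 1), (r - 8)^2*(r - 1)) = r^2 - 9*r + 8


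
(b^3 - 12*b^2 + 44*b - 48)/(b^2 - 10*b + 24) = b - 2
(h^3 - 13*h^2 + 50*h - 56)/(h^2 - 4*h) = h - 9 + 14/h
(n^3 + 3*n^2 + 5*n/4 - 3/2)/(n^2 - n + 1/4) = (2*n^2 + 7*n + 6)/(2*n - 1)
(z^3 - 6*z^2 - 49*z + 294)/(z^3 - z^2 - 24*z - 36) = (z^2 - 49)/(z^2 + 5*z + 6)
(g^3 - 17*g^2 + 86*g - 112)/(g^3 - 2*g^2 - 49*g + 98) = (g - 8)/(g + 7)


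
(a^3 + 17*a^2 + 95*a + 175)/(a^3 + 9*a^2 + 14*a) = (a^2 + 10*a + 25)/(a*(a + 2))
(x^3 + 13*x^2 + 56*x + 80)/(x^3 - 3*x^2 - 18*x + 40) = (x^2 + 9*x + 20)/(x^2 - 7*x + 10)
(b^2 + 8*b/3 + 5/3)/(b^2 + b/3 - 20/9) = 3*(b + 1)/(3*b - 4)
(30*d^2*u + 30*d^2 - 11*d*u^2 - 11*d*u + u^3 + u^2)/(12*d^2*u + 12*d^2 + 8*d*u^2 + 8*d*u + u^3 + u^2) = (30*d^2 - 11*d*u + u^2)/(12*d^2 + 8*d*u + u^2)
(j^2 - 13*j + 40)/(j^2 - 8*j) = (j - 5)/j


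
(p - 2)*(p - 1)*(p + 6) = p^3 + 3*p^2 - 16*p + 12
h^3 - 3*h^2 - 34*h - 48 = (h - 8)*(h + 2)*(h + 3)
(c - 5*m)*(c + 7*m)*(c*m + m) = c^3*m + 2*c^2*m^2 + c^2*m - 35*c*m^3 + 2*c*m^2 - 35*m^3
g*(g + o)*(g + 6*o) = g^3 + 7*g^2*o + 6*g*o^2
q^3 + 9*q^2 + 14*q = q*(q + 2)*(q + 7)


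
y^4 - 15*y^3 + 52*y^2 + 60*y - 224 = (y - 8)*(y - 7)*(y - 2)*(y + 2)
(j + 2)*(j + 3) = j^2 + 5*j + 6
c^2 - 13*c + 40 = (c - 8)*(c - 5)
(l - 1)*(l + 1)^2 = l^3 + l^2 - l - 1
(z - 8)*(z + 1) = z^2 - 7*z - 8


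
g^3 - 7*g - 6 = (g - 3)*(g + 1)*(g + 2)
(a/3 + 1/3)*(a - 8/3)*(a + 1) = a^3/3 - 2*a^2/9 - 13*a/9 - 8/9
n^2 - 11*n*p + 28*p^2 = (n - 7*p)*(n - 4*p)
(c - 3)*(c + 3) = c^2 - 9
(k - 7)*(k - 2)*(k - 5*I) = k^3 - 9*k^2 - 5*I*k^2 + 14*k + 45*I*k - 70*I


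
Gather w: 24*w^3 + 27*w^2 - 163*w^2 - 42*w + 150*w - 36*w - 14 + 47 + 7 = 24*w^3 - 136*w^2 + 72*w + 40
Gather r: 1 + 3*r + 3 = 3*r + 4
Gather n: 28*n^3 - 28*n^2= 28*n^3 - 28*n^2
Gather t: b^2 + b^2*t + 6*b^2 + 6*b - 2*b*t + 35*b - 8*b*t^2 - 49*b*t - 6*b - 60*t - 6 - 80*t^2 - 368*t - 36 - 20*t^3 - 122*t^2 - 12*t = 7*b^2 + 35*b - 20*t^3 + t^2*(-8*b - 202) + t*(b^2 - 51*b - 440) - 42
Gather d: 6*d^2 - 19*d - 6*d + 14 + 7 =6*d^2 - 25*d + 21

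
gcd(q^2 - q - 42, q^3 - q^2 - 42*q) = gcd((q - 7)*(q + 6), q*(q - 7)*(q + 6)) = q^2 - q - 42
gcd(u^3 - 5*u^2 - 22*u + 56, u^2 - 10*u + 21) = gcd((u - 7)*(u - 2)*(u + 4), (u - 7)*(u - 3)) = u - 7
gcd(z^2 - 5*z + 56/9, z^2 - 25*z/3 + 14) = z - 7/3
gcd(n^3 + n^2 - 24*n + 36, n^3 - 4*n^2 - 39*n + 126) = n^2 + 3*n - 18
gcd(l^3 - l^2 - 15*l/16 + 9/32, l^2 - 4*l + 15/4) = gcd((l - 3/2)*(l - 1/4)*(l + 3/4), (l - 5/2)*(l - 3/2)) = l - 3/2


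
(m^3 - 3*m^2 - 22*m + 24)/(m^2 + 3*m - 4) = m - 6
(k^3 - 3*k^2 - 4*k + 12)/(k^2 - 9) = (k^2 - 4)/(k + 3)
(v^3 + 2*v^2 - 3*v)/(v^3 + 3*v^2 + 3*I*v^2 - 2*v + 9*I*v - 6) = v*(v - 1)/(v^2 + 3*I*v - 2)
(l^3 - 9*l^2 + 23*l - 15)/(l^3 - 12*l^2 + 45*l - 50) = (l^2 - 4*l + 3)/(l^2 - 7*l + 10)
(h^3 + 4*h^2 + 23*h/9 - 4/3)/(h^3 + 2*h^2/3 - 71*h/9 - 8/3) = (9*h^2 + 9*h - 4)/(9*h^2 - 21*h - 8)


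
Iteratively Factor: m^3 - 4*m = (m + 2)*(m^2 - 2*m) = (m - 2)*(m + 2)*(m)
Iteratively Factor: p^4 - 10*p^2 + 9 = (p - 3)*(p^3 + 3*p^2 - p - 3) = (p - 3)*(p + 1)*(p^2 + 2*p - 3) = (p - 3)*(p + 1)*(p + 3)*(p - 1)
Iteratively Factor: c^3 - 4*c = (c + 2)*(c^2 - 2*c) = c*(c + 2)*(c - 2)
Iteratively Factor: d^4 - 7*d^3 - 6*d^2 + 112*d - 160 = (d + 4)*(d^3 - 11*d^2 + 38*d - 40) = (d - 2)*(d + 4)*(d^2 - 9*d + 20) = (d - 4)*(d - 2)*(d + 4)*(d - 5)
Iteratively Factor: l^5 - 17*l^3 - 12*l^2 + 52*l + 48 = (l - 4)*(l^4 + 4*l^3 - l^2 - 16*l - 12) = (l - 4)*(l + 2)*(l^3 + 2*l^2 - 5*l - 6) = (l - 4)*(l + 1)*(l + 2)*(l^2 + l - 6) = (l - 4)*(l - 2)*(l + 1)*(l + 2)*(l + 3)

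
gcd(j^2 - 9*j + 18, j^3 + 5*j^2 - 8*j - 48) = j - 3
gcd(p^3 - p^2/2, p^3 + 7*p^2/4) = p^2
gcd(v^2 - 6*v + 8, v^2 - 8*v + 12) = v - 2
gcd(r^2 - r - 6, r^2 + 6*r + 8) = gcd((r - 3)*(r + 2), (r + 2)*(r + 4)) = r + 2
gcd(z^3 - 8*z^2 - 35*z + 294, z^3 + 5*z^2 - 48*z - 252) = z^2 - z - 42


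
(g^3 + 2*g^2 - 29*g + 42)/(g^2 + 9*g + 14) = (g^2 - 5*g + 6)/(g + 2)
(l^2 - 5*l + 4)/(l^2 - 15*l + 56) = (l^2 - 5*l + 4)/(l^2 - 15*l + 56)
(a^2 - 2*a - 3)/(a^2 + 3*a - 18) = (a + 1)/(a + 6)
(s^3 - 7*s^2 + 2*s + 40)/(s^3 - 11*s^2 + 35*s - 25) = (s^2 - 2*s - 8)/(s^2 - 6*s + 5)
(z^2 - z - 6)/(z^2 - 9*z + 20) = (z^2 - z - 6)/(z^2 - 9*z + 20)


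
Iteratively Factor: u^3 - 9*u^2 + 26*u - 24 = (u - 2)*(u^2 - 7*u + 12) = (u - 3)*(u - 2)*(u - 4)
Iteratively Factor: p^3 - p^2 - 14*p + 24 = (p - 2)*(p^2 + p - 12) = (p - 3)*(p - 2)*(p + 4)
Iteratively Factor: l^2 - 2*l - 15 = (l - 5)*(l + 3)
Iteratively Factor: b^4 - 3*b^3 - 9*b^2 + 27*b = (b + 3)*(b^3 - 6*b^2 + 9*b) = (b - 3)*(b + 3)*(b^2 - 3*b) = b*(b - 3)*(b + 3)*(b - 3)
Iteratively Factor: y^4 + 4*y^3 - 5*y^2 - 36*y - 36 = (y - 3)*(y^3 + 7*y^2 + 16*y + 12) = (y - 3)*(y + 2)*(y^2 + 5*y + 6) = (y - 3)*(y + 2)^2*(y + 3)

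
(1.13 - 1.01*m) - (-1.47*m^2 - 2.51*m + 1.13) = 1.47*m^2 + 1.5*m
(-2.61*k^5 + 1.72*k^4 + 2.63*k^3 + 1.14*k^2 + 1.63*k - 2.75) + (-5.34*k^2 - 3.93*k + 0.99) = -2.61*k^5 + 1.72*k^4 + 2.63*k^3 - 4.2*k^2 - 2.3*k - 1.76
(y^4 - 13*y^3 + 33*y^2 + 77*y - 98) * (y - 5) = y^5 - 18*y^4 + 98*y^3 - 88*y^2 - 483*y + 490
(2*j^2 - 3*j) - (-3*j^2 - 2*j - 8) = 5*j^2 - j + 8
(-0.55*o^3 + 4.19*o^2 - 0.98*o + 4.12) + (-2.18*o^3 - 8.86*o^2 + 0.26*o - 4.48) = -2.73*o^3 - 4.67*o^2 - 0.72*o - 0.36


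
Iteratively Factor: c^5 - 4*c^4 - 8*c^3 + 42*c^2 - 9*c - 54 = (c - 2)*(c^4 - 2*c^3 - 12*c^2 + 18*c + 27) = (c - 2)*(c + 3)*(c^3 - 5*c^2 + 3*c + 9) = (c - 3)*(c - 2)*(c + 3)*(c^2 - 2*c - 3) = (c - 3)*(c - 2)*(c + 1)*(c + 3)*(c - 3)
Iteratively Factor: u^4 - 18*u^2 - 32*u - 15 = (u + 1)*(u^3 - u^2 - 17*u - 15) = (u - 5)*(u + 1)*(u^2 + 4*u + 3) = (u - 5)*(u + 1)*(u + 3)*(u + 1)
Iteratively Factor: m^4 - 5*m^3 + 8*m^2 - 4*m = (m - 1)*(m^3 - 4*m^2 + 4*m) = (m - 2)*(m - 1)*(m^2 - 2*m) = m*(m - 2)*(m - 1)*(m - 2)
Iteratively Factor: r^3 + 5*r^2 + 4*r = (r)*(r^2 + 5*r + 4) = r*(r + 1)*(r + 4)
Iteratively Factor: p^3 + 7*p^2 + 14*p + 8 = (p + 4)*(p^2 + 3*p + 2) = (p + 2)*(p + 4)*(p + 1)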